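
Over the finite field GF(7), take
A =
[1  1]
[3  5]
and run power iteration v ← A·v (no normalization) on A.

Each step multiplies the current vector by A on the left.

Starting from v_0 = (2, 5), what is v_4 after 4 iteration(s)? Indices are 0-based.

v_0 = (2, 5).
v_1 = A·v_0 = (0, 3).
v_2 = A·v_1 = (3, 1).
v_3 = A·v_2 = (4, 0).
v_4 = A·v_3 = (4, 5).

v_4 = (4, 5)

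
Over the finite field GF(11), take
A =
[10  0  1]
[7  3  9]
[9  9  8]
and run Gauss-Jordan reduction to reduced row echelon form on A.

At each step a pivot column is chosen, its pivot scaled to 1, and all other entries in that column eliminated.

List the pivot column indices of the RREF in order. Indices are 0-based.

pivot columns: 0, 1, 2

step 1: normalize row 0 (÷10) = (1, 0, 10)
  row 1: subtract 7×row0 = (0, 3, 5)
  row 2: subtract 9×row0 = (0, 9, 6)
step 2: normalize row 1 (÷3) = (0, 1, 9)
  row 2: subtract 9×row1 = (0, 0, 2)
step 3: normalize row 2 (÷2) = (0, 0, 1)
  row 0: subtract 10×row2 = (1, 0, 0)
  row 1: subtract 9×row2 = (0, 1, 0)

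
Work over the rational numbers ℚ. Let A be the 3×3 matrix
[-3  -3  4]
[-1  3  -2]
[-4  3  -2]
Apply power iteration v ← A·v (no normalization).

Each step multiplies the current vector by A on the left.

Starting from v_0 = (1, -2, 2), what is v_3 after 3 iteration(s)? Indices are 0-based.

v_3 = (20, 106, 274)

v_0 = (1, -2, 2).
v_1 = A·v_0 = (11, -11, -14).
v_2 = A·v_1 = (-56, -16, -49).
v_3 = A·v_2 = (20, 106, 274).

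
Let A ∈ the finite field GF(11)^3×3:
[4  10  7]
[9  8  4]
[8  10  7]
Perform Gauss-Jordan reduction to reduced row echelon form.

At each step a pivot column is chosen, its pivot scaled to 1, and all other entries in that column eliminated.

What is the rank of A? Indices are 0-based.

rank = 3

pivot(0,0)=4: scale R0 → (1, 8, 10)
  clear (1,0): R1 −= (9)R0 → (0, 2, 2)
  clear (2,0): R2 −= (8)R0 → (0, 1, 4)
pivot(1,1)=2: scale R1 → (0, 1, 1)
  clear (0,1): R0 −= (8)R1 → (1, 0, 2)
  clear (2,1): R2 −= (1)R1 → (0, 0, 3)
pivot(2,2)=3: scale R2 → (0, 0, 1)
  clear (0,2): R0 −= (2)R2 → (1, 0, 0)
  clear (1,2): R1 −= (1)R2 → (0, 1, 0)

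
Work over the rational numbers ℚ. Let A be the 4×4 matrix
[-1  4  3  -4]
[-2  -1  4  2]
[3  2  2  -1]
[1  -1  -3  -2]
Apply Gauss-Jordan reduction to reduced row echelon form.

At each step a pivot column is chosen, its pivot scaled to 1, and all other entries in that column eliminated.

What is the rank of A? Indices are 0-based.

pivot(0,0)=-1: scale R0 → (1, -4, -3, 4)
  clear (1,0): R1 −= (-2)R0 → (0, -9, -2, 10)
  clear (2,0): R2 −= (3)R0 → (0, 14, 11, -13)
  clear (3,0): R3 −= (1)R0 → (0, 3, 0, -6)
pivot(1,1)=-9: scale R1 → (0, 1, 2/9, -10/9)
  clear (0,1): R0 −= (-4)R1 → (1, 0, -19/9, -4/9)
  clear (2,1): R2 −= (14)R1 → (0, 0, 71/9, 23/9)
  clear (3,1): R3 −= (3)R1 → (0, 0, -2/3, -8/3)
pivot(2,2)=71/9: scale R2 → (0, 0, 1, 23/71)
  clear (0,2): R0 −= (-19/9)R2 → (1, 0, 0, 17/71)
  clear (1,2): R1 −= (2/9)R2 → (0, 1, 0, -84/71)
  clear (3,2): R3 −= (-2/3)R2 → (0, 0, 0, -174/71)
pivot(3,3)=-174/71: scale R3 → (0, 0, 0, 1)
  clear (0,3): R0 −= (17/71)R3 → (1, 0, 0, 0)
  clear (1,3): R1 −= (-84/71)R3 → (0, 1, 0, 0)
  clear (2,3): R2 −= (23/71)R3 → (0, 0, 1, 0)

rank = 4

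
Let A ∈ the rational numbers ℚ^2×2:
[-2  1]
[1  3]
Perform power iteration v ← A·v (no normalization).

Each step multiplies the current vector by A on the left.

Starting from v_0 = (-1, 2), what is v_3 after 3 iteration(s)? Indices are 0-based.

v_3 = (25, 54)

v_0 = (-1, 2).
v_1 = A·v_0 = (4, 5).
v_2 = A·v_1 = (-3, 19).
v_3 = A·v_2 = (25, 54).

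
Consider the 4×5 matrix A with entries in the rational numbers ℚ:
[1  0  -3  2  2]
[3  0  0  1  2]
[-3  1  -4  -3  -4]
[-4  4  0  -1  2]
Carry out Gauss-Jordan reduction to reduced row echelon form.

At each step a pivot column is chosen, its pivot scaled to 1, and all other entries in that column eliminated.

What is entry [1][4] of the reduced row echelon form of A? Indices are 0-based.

step 1: normalize row 0 (÷1) = (1, 0, -3, 2, 2)
  row 1: subtract 3×row0 = (0, 0, 9, -5, -4)
  row 2: subtract -3×row0 = (0, 1, -13, 3, 2)
  row 3: subtract -4×row0 = (0, 4, -12, 7, 10)
step 2: exchange rows 1,2
step 2: normalize row 1 (÷1) = (0, 1, -13, 3, 2)
  row 3: subtract 4×row1 = (0, 0, 40, -5, 2)
step 3: normalize row 2 (÷9) = (0, 0, 1, -5/9, -4/9)
  row 0: subtract -3×row2 = (1, 0, 0, 1/3, 2/3)
  row 1: subtract -13×row2 = (0, 1, 0, -38/9, -34/9)
  row 3: subtract 40×row2 = (0, 0, 0, 155/9, 178/9)
step 4: normalize row 3 (÷155/9) = (0, 0, 0, 1, 178/155)
  row 0: subtract 1/3×row3 = (1, 0, 0, 0, 44/155)
  row 1: subtract -38/9×row3 = (0, 1, 0, 0, 166/155)
  row 2: subtract -5/9×row3 = (0, 0, 1, 0, 6/31)

M[1][4] = 166/155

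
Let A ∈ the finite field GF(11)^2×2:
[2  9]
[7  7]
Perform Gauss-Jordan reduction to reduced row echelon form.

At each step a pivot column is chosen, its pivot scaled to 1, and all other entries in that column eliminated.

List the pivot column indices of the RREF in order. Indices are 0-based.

pivot(0,0)=2: scale R0 → (1, 10)
  clear (1,0): R1 −= (7)R0 → (0, 3)
pivot(1,1)=3: scale R1 → (0, 1)
  clear (0,1): R0 −= (10)R1 → (1, 0)

pivot columns: 0, 1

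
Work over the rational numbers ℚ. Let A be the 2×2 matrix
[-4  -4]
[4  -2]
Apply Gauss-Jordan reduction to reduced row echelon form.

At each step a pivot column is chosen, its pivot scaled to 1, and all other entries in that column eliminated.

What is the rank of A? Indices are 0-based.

step 1: normalize row 0 (÷-4) = (1, 1)
  row 1: subtract 4×row0 = (0, -6)
step 2: normalize row 1 (÷-6) = (0, 1)
  row 0: subtract 1×row1 = (1, 0)

rank = 2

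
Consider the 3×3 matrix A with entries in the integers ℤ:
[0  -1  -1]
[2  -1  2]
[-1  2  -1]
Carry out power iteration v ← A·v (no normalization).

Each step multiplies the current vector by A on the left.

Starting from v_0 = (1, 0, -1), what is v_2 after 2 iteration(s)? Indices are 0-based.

v_2 = (0, 2, -1)

v_0 = (1, 0, -1).
v_1 = A·v_0 = (1, 0, 0).
v_2 = A·v_1 = (0, 2, -1).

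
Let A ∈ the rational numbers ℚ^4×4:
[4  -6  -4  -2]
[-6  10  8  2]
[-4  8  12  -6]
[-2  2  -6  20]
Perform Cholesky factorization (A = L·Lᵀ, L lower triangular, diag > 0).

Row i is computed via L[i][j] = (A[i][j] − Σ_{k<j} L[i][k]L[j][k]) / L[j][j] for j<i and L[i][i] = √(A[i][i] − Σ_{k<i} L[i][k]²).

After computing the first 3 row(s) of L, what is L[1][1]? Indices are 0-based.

L[1][1] = 1

Step 1: L[0][0] = √(4) = 2.
  L[1][0] = (-6) / L[0][0] = -3.
Step 2: L[1][1] = √(1) = 1.
  L[2][0] = (-4) / L[0][0] = -2.
  L[2][1] = (2) / L[1][1] = 2.
Step 3: L[2][2] = √(4) = 2.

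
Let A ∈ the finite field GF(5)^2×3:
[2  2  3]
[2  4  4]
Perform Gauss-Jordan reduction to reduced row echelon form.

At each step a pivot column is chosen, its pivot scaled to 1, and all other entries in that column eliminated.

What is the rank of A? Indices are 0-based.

rank = 2

pivot(0,0)=2: scale R0 → (1, 1, 4)
  clear (1,0): R1 −= (2)R0 → (0, 2, 1)
pivot(1,1)=2: scale R1 → (0, 1, 3)
  clear (0,1): R0 −= (1)R1 → (1, 0, 1)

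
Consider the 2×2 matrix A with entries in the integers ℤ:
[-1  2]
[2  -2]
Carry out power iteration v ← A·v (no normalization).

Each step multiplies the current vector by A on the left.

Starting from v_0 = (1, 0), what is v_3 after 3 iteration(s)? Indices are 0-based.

v_0 = (1, 0).
v_1 = A·v_0 = (-1, 2).
v_2 = A·v_1 = (5, -6).
v_3 = A·v_2 = (-17, 22).

v_3 = (-17, 22)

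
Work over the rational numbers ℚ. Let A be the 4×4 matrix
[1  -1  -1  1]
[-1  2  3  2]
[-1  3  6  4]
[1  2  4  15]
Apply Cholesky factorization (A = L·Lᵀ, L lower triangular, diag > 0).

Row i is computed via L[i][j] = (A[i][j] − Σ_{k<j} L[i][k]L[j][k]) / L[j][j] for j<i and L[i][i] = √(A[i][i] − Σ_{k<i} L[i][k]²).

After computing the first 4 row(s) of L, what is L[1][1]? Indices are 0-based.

Step 1: L[0][0] = √(1) = 1.
  L[1][0] = (-1) / L[0][0] = -1.
Step 2: L[1][1] = √(1) = 1.
  L[2][0] = (-1) / L[0][0] = -1.
  L[2][1] = (2) / L[1][1] = 2.
Step 3: L[2][2] = √(1) = 1.
  L[3][0] = (1) / L[0][0] = 1.
  L[3][1] = (3) / L[1][1] = 3.
  L[3][2] = (-1) / L[2][2] = -1.
Step 4: L[3][3] = √(4) = 2.

L[1][1] = 1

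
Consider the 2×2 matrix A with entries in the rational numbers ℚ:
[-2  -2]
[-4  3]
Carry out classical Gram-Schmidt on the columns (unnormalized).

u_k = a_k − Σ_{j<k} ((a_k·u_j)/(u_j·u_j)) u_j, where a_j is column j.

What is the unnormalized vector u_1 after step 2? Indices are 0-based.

Step 1: u_0 = a_0 = (-2, -4).
Step 2: u_1 = a_1 − (-2/5)·u_0 = (-14/5, 7/5).

u_1 = (-14/5, 7/5)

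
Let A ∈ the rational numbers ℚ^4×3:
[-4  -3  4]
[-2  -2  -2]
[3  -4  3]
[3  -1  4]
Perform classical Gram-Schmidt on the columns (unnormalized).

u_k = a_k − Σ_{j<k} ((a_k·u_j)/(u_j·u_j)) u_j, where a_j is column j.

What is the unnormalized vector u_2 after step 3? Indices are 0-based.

Step 1: u_0 = a_0 = (-4, -2, 3, 3).
Step 2: u_1 = a_1 − (1/38)·u_0 = (-55/19, -37/19, -155/38, -41/38).
Step 3: u_2 = a_2 − (9/38)·u_0 − (-921/1139)·u_1 = (2969/1139, -3532/1139, -1149/1139, 2753/1139).

u_2 = (2969/1139, -3532/1139, -1149/1139, 2753/1139)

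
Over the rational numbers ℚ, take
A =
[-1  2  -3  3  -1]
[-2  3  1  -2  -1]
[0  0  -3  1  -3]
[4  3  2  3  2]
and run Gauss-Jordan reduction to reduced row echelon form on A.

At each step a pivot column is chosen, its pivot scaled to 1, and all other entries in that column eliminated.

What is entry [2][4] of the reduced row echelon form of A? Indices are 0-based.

[1] R0 /= -1  ⇒  (1, -2, 3, -3, 1)
     R1 -= -2·R0  ⇒  (0, -1, 7, -8, 1)
     R3 -= 4·R0  ⇒  (0, 11, -10, 15, -2)
[2] R1 /= -1  ⇒  (0, 1, -7, 8, -1)
     R0 -= -2·R1  ⇒  (1, 0, -11, 13, -1)
     R3 -= 11·R1  ⇒  (0, 0, 67, -73, 9)
[3] R2 /= -3  ⇒  (0, 0, 1, -1/3, 1)
     R0 -= -11·R2  ⇒  (1, 0, 0, 28/3, 10)
     R1 -= -7·R2  ⇒  (0, 1, 0, 17/3, 6)
     R3 -= 67·R2  ⇒  (0, 0, 0, -152/3, -58)
[4] R3 /= -152/3  ⇒  (0, 0, 0, 1, 87/76)
     R0 -= 28/3·R3  ⇒  (1, 0, 0, 0, -13/19)
     R1 -= 17/3·R3  ⇒  (0, 1, 0, 0, -37/76)
     R2 -= -1/3·R3  ⇒  (0, 0, 1, 0, 105/76)

M[2][4] = 105/76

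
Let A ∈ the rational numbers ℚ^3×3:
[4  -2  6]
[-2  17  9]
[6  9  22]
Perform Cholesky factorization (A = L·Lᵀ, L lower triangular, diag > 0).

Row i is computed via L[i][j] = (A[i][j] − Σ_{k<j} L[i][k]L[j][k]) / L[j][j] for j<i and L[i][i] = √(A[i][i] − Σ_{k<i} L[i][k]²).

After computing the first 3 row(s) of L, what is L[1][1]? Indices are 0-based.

Step 1: L[0][0] = √(4) = 2.
  L[1][0] = (-2) / L[0][0] = -1.
Step 2: L[1][1] = √(16) = 4.
  L[2][0] = (6) / L[0][0] = 3.
  L[2][1] = (12) / L[1][1] = 3.
Step 3: L[2][2] = √(4) = 2.

L[1][1] = 4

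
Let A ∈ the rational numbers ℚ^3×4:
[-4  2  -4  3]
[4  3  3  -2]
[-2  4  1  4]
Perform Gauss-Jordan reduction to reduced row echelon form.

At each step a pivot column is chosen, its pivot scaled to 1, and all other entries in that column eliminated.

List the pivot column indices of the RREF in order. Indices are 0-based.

pivot columns: 0, 1, 2

step 1: normalize row 0 (÷-4) = (1, -1/2, 1, -3/4)
  row 1: subtract 4×row0 = (0, 5, -1, 1)
  row 2: subtract -2×row0 = (0, 3, 3, 5/2)
step 2: normalize row 1 (÷5) = (0, 1, -1/5, 1/5)
  row 0: subtract -1/2×row1 = (1, 0, 9/10, -13/20)
  row 2: subtract 3×row1 = (0, 0, 18/5, 19/10)
step 3: normalize row 2 (÷18/5) = (0, 0, 1, 19/36)
  row 0: subtract 9/10×row2 = (1, 0, 0, -9/8)
  row 1: subtract -1/5×row2 = (0, 1, 0, 11/36)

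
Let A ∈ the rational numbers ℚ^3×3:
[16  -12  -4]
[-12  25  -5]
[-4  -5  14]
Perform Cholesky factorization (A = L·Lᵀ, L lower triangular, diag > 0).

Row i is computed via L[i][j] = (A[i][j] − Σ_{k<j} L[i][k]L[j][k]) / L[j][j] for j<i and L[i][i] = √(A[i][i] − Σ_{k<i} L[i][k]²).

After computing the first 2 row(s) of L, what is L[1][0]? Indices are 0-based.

L[1][0] = -3

Step 1: L[0][0] = √(16) = 4.
  L[1][0] = (-12) / L[0][0] = -3.
Step 2: L[1][1] = √(16) = 4.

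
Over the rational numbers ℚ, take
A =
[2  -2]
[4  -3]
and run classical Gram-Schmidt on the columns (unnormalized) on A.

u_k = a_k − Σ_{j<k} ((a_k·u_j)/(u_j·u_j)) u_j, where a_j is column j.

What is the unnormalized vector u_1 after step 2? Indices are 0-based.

u_1 = (-2/5, 1/5)

Step 1: u_0 = a_0 = (2, 4).
Step 2: u_1 = a_1 − (-4/5)·u_0 = (-2/5, 1/5).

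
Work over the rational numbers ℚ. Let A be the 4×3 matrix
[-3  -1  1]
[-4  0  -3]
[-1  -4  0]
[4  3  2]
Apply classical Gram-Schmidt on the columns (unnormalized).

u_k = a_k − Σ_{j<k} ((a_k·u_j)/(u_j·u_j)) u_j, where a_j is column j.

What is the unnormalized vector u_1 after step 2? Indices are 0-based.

Step 1: u_0 = a_0 = (-3, -4, -1, 4).
Step 2: u_1 = a_1 − (19/42)·u_0 = (5/14, 38/21, -149/42, 25/21).

u_1 = (5/14, 38/21, -149/42, 25/21)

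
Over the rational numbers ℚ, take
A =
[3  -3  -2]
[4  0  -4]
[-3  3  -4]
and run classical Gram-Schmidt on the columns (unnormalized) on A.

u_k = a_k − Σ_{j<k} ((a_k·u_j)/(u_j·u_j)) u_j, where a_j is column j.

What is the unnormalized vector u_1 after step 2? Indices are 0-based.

u_1 = (-24/17, 36/17, 24/17)

Step 1: u_0 = a_0 = (3, 4, -3).
Step 2: u_1 = a_1 − (-9/17)·u_0 = (-24/17, 36/17, 24/17).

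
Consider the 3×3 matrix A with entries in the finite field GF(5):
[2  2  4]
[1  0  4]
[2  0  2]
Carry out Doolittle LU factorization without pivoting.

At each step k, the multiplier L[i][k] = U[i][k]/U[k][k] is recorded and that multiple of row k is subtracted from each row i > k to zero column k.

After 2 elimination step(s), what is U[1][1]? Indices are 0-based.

U[1][1] = 4

[col 0] pivot 2
  R1 -= 3*R0 → (0, 4, 2)  (L[1][0] := 3)
  R2 -= 1*R0 → (0, 3, 3)  (L[2][0] := 1)
[col 1] pivot 4
  R2 -= 2*R1 → (0, 0, 4)  (L[2][1] := 2)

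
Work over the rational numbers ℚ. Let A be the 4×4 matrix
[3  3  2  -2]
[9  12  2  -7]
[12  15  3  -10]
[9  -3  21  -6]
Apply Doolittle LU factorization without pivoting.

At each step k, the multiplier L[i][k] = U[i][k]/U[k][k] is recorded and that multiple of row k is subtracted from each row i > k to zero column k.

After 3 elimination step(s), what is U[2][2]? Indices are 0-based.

Step 1: pivot at (0,0) is 3.
  row1 ← row1 − (3)·row0  ⇒  L[1][0]=3, U row1=(0, 3, -4, -1)
  row2 ← row2 − (4)·row0  ⇒  L[2][0]=4, U row2=(0, 3, -5, -2)
  row3 ← row3 − (3)·row0  ⇒  L[3][0]=3, U row3=(0, -12, 15, 0)
Step 2: pivot at (1,1) is 3.
  row2 ← row2 − (1)·row1  ⇒  L[2][1]=1, U row2=(0, 0, -1, -1)
  row3 ← row3 − (-4)·row1  ⇒  L[3][1]=-4, U row3=(0, 0, -1, -4)
Step 3: pivot at (2,2) is -1.
  row3 ← row3 − (1)·row2  ⇒  L[3][2]=1, U row3=(0, 0, 0, -3)

U[2][2] = -1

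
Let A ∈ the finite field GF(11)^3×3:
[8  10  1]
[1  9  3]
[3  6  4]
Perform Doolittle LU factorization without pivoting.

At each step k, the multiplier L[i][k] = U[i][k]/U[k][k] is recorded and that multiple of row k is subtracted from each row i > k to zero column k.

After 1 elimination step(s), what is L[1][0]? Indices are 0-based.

[col 0] pivot 8
  R1 -= 7*R0 → (0, 5, 7)  (L[1][0] := 7)
  R2 -= 10*R0 → (0, 5, 5)  (L[2][0] := 10)

L[1][0] = 7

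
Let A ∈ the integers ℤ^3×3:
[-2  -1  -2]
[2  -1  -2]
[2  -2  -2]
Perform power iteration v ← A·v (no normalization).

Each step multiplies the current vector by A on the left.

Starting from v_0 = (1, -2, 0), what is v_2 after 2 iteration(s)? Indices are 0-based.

v_2 = (-16, -16, -20)

v_0 = (1, -2, 0).
v_1 = A·v_0 = (0, 4, 6).
v_2 = A·v_1 = (-16, -16, -20).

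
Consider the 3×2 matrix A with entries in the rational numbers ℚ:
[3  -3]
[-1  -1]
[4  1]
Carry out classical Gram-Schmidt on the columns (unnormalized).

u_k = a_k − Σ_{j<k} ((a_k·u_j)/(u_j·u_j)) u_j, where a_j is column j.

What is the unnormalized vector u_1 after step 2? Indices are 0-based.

Step 1: u_0 = a_0 = (3, -1, 4).
Step 2: u_1 = a_1 − (-2/13)·u_0 = (-33/13, -15/13, 21/13).

u_1 = (-33/13, -15/13, 21/13)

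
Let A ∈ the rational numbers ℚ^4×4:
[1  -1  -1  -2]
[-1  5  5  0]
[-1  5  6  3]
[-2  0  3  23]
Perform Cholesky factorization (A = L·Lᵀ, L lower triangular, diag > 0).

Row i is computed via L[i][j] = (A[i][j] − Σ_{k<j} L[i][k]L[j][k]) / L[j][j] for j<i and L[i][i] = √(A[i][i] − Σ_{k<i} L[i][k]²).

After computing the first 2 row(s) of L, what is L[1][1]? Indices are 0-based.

Step 1: L[0][0] = √(1) = 1.
  L[1][0] = (-1) / L[0][0] = -1.
Step 2: L[1][1] = √(4) = 2.

L[1][1] = 2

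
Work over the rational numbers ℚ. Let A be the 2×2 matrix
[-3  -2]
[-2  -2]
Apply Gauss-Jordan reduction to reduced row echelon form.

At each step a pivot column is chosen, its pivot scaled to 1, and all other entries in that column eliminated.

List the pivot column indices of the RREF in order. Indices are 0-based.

[1] R0 /= -3  ⇒  (1, 2/3)
     R1 -= -2·R0  ⇒  (0, -2/3)
[2] R1 /= -2/3  ⇒  (0, 1)
     R0 -= 2/3·R1  ⇒  (1, 0)

pivot columns: 0, 1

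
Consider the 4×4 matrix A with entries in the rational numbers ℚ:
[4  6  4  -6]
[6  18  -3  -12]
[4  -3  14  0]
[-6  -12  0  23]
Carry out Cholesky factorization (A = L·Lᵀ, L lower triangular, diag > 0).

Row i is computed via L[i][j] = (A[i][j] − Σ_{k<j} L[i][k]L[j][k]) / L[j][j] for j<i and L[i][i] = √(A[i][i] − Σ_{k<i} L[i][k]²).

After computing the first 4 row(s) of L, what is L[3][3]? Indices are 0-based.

L[3][3] = 2

Step 1: L[0][0] = √(4) = 2.
  L[1][0] = (6) / L[0][0] = 3.
Step 2: L[1][1] = √(9) = 3.
  L[2][0] = (4) / L[0][0] = 2.
  L[2][1] = (-9) / L[1][1] = -3.
Step 3: L[2][2] = √(1) = 1.
  L[3][0] = (-6) / L[0][0] = -3.
  L[3][1] = (-3) / L[1][1] = -1.
  L[3][2] = (3) / L[2][2] = 3.
Step 4: L[3][3] = √(4) = 2.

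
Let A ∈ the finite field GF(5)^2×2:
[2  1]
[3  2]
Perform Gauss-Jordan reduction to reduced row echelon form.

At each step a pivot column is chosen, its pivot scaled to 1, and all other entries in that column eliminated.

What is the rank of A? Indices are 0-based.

rank = 2

step 1: normalize row 0 (÷2) = (1, 3)
  row 1: subtract 3×row0 = (0, 3)
step 2: normalize row 1 (÷3) = (0, 1)
  row 0: subtract 3×row1 = (1, 0)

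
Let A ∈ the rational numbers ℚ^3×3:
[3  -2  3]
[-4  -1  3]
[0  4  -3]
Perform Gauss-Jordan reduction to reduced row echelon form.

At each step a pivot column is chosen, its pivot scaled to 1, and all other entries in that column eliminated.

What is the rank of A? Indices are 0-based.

pivot(0,0)=3: scale R0 → (1, -2/3, 1)
  clear (1,0): R1 −= (-4)R0 → (0, -11/3, 7)
pivot(1,1)=-11/3: scale R1 → (0, 1, -21/11)
  clear (0,1): R0 −= (-2/3)R1 → (1, 0, -3/11)
  clear (2,1): R2 −= (4)R1 → (0, 0, 51/11)
pivot(2,2)=51/11: scale R2 → (0, 0, 1)
  clear (0,2): R0 −= (-3/11)R2 → (1, 0, 0)
  clear (1,2): R1 −= (-21/11)R2 → (0, 1, 0)

rank = 3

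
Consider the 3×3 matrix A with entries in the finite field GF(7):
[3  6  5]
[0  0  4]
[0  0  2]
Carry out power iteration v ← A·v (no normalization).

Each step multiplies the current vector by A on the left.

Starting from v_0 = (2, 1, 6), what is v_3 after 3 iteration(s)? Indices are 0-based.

v_0 = (2, 1, 6).
v_1 = A·v_0 = (0, 3, 5).
v_2 = A·v_1 = (1, 6, 3).
v_3 = A·v_2 = (5, 5, 6).

v_3 = (5, 5, 6)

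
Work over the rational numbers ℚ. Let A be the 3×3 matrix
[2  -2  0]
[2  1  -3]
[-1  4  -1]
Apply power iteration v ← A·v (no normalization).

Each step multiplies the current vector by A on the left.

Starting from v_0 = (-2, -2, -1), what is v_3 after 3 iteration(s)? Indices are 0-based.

v_3 = (-12, 45, 49)

v_0 = (-2, -2, -1).
v_1 = A·v_0 = (0, -3, -5).
v_2 = A·v_1 = (6, 12, -7).
v_3 = A·v_2 = (-12, 45, 49).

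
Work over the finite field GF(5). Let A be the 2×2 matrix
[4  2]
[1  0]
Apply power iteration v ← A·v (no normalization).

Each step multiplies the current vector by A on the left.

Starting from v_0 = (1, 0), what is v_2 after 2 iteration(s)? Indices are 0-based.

v_2 = (3, 4)

v_0 = (1, 0).
v_1 = A·v_0 = (4, 1).
v_2 = A·v_1 = (3, 4).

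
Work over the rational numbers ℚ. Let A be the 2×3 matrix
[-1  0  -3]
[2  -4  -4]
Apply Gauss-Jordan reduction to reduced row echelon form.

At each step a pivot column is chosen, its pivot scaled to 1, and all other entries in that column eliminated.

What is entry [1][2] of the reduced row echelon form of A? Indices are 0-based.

[1] R0 /= -1  ⇒  (1, 0, 3)
     R1 -= 2·R0  ⇒  (0, -4, -10)
[2] R1 /= -4  ⇒  (0, 1, 5/2)

M[1][2] = 5/2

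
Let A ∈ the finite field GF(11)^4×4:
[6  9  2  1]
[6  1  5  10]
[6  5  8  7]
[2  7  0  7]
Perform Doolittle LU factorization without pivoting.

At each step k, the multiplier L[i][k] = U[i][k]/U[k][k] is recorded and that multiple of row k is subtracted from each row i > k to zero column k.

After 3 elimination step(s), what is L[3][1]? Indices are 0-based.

k=0: U[0][0]=6
  eliminate (1,0): mult=1, new row 1: (0, 3, 3, 9); set L[1][0]=1
  eliminate (2,0): mult=1, new row 2: (0, 7, 6, 6); set L[2][0]=1
  eliminate (3,0): mult=4, new row 3: (0, 4, 3, 3); set L[3][0]=4
k=1: U[1][1]=3
  eliminate (2,1): mult=6, new row 2: (0, 0, 10, 7); set L[2][1]=6
  eliminate (3,1): mult=5, new row 3: (0, 0, 10, 2); set L[3][1]=5
k=2: U[2][2]=10
  eliminate (3,2): mult=1, new row 3: (0, 0, 0, 6); set L[3][2]=1

L[3][1] = 5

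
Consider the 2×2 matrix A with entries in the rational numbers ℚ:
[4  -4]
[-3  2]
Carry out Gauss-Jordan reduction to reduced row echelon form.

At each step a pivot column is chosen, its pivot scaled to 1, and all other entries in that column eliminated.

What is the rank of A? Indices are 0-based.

rank = 2

[1] R0 /= 4  ⇒  (1, -1)
     R1 -= -3·R0  ⇒  (0, -1)
[2] R1 /= -1  ⇒  (0, 1)
     R0 -= -1·R1  ⇒  (1, 0)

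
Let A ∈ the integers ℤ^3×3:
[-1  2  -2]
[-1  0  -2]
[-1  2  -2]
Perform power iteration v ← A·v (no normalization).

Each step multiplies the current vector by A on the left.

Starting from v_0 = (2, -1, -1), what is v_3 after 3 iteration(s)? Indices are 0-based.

v_0 = (2, -1, -1).
v_1 = A·v_0 = (-2, 0, -2).
v_2 = A·v_1 = (6, 6, 6).
v_3 = A·v_2 = (-6, -18, -6).

v_3 = (-6, -18, -6)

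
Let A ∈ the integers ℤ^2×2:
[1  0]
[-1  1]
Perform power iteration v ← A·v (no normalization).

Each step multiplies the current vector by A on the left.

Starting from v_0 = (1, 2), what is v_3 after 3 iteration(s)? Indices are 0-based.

v_3 = (1, -1)

v_0 = (1, 2).
v_1 = A·v_0 = (1, 1).
v_2 = A·v_1 = (1, 0).
v_3 = A·v_2 = (1, -1).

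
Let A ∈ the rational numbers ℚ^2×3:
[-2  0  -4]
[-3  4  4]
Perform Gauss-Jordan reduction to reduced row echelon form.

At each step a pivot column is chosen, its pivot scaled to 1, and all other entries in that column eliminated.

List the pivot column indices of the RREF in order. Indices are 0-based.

step 1: normalize row 0 (÷-2) = (1, 0, 2)
  row 1: subtract -3×row0 = (0, 4, 10)
step 2: normalize row 1 (÷4) = (0, 1, 5/2)

pivot columns: 0, 1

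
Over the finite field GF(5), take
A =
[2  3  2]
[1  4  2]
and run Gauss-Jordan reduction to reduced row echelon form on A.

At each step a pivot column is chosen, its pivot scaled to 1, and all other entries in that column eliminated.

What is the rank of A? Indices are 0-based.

rank = 2

[1] R0 /= 2  ⇒  (1, 4, 1)
     R1 -= 1·R0  ⇒  (0, 0, 1)
column 1 empty below row 1
[2] R1 /= 1  ⇒  (0, 0, 1)
     R0 -= 1·R1  ⇒  (1, 4, 0)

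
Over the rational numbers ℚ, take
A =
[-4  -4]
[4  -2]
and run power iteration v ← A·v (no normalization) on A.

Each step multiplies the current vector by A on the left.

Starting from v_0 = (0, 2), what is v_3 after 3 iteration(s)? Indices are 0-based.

v_3 = (-96, 240)

v_0 = (0, 2).
v_1 = A·v_0 = (-8, -4).
v_2 = A·v_1 = (48, -24).
v_3 = A·v_2 = (-96, 240).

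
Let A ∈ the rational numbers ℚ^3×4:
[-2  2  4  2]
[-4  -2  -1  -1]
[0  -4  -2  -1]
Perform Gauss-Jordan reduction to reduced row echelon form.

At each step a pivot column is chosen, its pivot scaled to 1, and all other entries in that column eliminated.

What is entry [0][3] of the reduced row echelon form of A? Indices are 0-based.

step 1: normalize row 0 (÷-2) = (1, -1, -2, -1)
  row 1: subtract -4×row0 = (0, -6, -9, -5)
step 2: normalize row 1 (÷-6) = (0, 1, 3/2, 5/6)
  row 0: subtract -1×row1 = (1, 0, -1/2, -1/6)
  row 2: subtract -4×row1 = (0, 0, 4, 7/3)
step 3: normalize row 2 (÷4) = (0, 0, 1, 7/12)
  row 0: subtract -1/2×row2 = (1, 0, 0, 1/8)
  row 1: subtract 3/2×row2 = (0, 1, 0, -1/24)

M[0][3] = 1/8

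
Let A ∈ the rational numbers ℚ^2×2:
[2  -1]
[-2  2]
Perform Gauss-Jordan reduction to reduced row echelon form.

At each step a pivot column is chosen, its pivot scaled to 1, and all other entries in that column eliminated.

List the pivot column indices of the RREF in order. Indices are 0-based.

[1] R0 /= 2  ⇒  (1, -1/2)
     R1 -= -2·R0  ⇒  (0, 1)
[2] R1 /= 1  ⇒  (0, 1)
     R0 -= -1/2·R1  ⇒  (1, 0)

pivot columns: 0, 1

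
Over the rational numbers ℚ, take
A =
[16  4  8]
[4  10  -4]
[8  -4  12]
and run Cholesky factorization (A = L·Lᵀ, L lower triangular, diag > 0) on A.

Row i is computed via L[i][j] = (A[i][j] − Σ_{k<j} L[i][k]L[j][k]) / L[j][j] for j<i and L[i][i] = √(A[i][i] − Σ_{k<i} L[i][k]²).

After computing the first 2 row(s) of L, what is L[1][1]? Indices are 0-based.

L[1][1] = 3

Step 1: L[0][0] = √(16) = 4.
  L[1][0] = (4) / L[0][0] = 1.
Step 2: L[1][1] = √(9) = 3.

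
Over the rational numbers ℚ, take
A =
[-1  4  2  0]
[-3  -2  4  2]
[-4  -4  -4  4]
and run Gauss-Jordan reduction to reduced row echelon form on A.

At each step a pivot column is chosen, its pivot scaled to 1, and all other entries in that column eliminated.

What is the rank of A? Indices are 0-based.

rank = 3

step 1: normalize row 0 (÷-1) = (1, -4, -2, 0)
  row 1: subtract -3×row0 = (0, -14, -2, 2)
  row 2: subtract -4×row0 = (0, -20, -12, 4)
step 2: normalize row 1 (÷-14) = (0, 1, 1/7, -1/7)
  row 0: subtract -4×row1 = (1, 0, -10/7, -4/7)
  row 2: subtract -20×row1 = (0, 0, -64/7, 8/7)
step 3: normalize row 2 (÷-64/7) = (0, 0, 1, -1/8)
  row 0: subtract -10/7×row2 = (1, 0, 0, -3/4)
  row 1: subtract 1/7×row2 = (0, 1, 0, -1/8)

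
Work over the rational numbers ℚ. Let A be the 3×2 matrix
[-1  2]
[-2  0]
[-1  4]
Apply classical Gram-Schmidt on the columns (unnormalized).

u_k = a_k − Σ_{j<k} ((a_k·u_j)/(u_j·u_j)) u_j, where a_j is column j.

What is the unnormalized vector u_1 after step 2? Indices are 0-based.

Step 1: u_0 = a_0 = (-1, -2, -1).
Step 2: u_1 = a_1 − (-1)·u_0 = (1, -2, 3).

u_1 = (1, -2, 3)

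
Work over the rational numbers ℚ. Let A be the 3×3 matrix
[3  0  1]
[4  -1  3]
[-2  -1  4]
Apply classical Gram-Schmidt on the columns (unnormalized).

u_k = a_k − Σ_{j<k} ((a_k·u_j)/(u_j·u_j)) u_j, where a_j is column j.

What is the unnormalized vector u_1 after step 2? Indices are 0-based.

u_1 = (6/29, -21/29, -33/29)

Step 1: u_0 = a_0 = (3, 4, -2).
Step 2: u_1 = a_1 − (-2/29)·u_0 = (6/29, -21/29, -33/29).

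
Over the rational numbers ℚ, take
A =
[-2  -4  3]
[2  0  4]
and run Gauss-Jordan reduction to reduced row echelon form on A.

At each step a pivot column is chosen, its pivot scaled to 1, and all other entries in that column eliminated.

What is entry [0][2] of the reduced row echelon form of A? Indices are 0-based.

M[0][2] = 2

step 1: normalize row 0 (÷-2) = (1, 2, -3/2)
  row 1: subtract 2×row0 = (0, -4, 7)
step 2: normalize row 1 (÷-4) = (0, 1, -7/4)
  row 0: subtract 2×row1 = (1, 0, 2)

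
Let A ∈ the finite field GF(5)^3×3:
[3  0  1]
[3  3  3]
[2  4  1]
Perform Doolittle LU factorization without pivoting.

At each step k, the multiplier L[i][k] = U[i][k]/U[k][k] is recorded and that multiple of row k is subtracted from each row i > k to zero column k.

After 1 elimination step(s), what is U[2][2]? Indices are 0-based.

[col 0] pivot 3
  R1 -= 1*R0 → (0, 3, 2)  (L[1][0] := 1)
  R2 -= 4*R0 → (0, 4, 2)  (L[2][0] := 4)

U[2][2] = 2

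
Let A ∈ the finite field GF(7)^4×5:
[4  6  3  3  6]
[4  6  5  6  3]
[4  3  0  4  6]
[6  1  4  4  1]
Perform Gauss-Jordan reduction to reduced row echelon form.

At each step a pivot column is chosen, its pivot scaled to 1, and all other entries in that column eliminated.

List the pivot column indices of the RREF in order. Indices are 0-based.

pivot columns: 0, 1, 2, 3

[1] R0 /= 4  ⇒  (1, 5, 6, 6, 5)
     R1 -= 4·R0  ⇒  (0, 0, 2, 3, 4)
     R2 -= 4·R0  ⇒  (0, 4, 4, 1, 0)
     R3 -= 6·R0  ⇒  (0, 6, 3, 3, 6)
[2] R1 <-> R2
[2] R1 /= 4  ⇒  (0, 1, 1, 2, 0)
     R0 -= 5·R1  ⇒  (1, 0, 1, 3, 5)
     R3 -= 6·R1  ⇒  (0, 0, 4, 5, 6)
[3] R2 /= 2  ⇒  (0, 0, 1, 5, 2)
     R0 -= 1·R2  ⇒  (1, 0, 0, 5, 3)
     R1 -= 1·R2  ⇒  (0, 1, 0, 4, 5)
     R3 -= 4·R2  ⇒  (0, 0, 0, 6, 5)
[4] R3 /= 6  ⇒  (0, 0, 0, 1, 2)
     R0 -= 5·R3  ⇒  (1, 0, 0, 0, 0)
     R1 -= 4·R3  ⇒  (0, 1, 0, 0, 4)
     R2 -= 5·R3  ⇒  (0, 0, 1, 0, 6)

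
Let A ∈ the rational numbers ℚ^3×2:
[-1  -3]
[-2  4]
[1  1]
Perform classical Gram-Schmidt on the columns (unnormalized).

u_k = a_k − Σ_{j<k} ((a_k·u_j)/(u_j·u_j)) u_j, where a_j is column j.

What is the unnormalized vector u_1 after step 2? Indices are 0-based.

Step 1: u_0 = a_0 = (-1, -2, 1).
Step 2: u_1 = a_1 − (-2/3)·u_0 = (-11/3, 8/3, 5/3).

u_1 = (-11/3, 8/3, 5/3)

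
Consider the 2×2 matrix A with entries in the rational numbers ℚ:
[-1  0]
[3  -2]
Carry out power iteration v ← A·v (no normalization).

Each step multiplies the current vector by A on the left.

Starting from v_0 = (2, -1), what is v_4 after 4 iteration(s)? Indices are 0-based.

v_4 = (2, -106)

v_0 = (2, -1).
v_1 = A·v_0 = (-2, 8).
v_2 = A·v_1 = (2, -22).
v_3 = A·v_2 = (-2, 50).
v_4 = A·v_3 = (2, -106).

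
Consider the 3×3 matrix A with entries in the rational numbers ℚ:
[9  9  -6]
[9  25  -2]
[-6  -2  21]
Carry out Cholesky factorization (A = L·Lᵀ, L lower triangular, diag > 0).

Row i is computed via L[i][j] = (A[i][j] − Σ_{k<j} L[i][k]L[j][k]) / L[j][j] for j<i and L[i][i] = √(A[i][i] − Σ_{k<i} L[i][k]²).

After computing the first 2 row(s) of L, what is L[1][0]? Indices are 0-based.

L[1][0] = 3

Step 1: L[0][0] = √(9) = 3.
  L[1][0] = (9) / L[0][0] = 3.
Step 2: L[1][1] = √(16) = 4.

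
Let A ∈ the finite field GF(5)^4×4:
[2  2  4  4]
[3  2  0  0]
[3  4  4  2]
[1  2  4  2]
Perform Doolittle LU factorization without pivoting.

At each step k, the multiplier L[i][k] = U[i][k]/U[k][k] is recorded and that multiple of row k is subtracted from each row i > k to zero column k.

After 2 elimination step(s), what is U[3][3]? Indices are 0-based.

[col 0] pivot 2
  R1 -= 4*R0 → (0, 4, 4, 4)  (L[1][0] := 4)
  R2 -= 4*R0 → (0, 1, 3, 1)  (L[2][0] := 4)
  R3 -= 3*R0 → (0, 1, 2, 0)  (L[3][0] := 3)
[col 1] pivot 4
  R2 -= 4*R1 → (0, 0, 2, 0)  (L[2][1] := 4)
  R3 -= 4*R1 → (0, 0, 1, 4)  (L[3][1] := 4)

U[3][3] = 4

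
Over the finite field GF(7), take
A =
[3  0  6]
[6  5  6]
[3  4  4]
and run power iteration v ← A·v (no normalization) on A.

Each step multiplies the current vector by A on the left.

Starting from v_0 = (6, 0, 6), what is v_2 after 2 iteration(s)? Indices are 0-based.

v_0 = (6, 0, 6).
v_1 = A·v_0 = (5, 2, 0).
v_2 = A·v_1 = (1, 5, 2).

v_2 = (1, 5, 2)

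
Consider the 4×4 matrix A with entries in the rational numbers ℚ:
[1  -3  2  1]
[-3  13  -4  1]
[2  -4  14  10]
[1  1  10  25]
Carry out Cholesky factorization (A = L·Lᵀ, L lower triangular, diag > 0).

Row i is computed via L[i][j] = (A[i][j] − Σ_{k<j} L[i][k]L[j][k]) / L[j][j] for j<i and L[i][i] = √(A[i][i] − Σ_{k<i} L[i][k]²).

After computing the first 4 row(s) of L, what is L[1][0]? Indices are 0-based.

Step 1: L[0][0] = √(1) = 1.
  L[1][0] = (-3) / L[0][0] = -3.
Step 2: L[1][1] = √(4) = 2.
  L[2][0] = (2) / L[0][0] = 2.
  L[2][1] = (2) / L[1][1] = 1.
Step 3: L[2][2] = √(9) = 3.
  L[3][0] = (1) / L[0][0] = 1.
  L[3][1] = (4) / L[1][1] = 2.
  L[3][2] = (6) / L[2][2] = 2.
Step 4: L[3][3] = √(16) = 4.

L[1][0] = -3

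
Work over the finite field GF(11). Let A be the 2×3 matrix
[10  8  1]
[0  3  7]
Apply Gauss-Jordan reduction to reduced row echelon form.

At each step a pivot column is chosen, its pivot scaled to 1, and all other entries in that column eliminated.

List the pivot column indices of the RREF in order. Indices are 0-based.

pivot columns: 0, 1

pivot(0,0)=10: scale R0 → (1, 3, 10)
pivot(1,1)=3: scale R1 → (0, 1, 6)
  clear (0,1): R0 −= (3)R1 → (1, 0, 3)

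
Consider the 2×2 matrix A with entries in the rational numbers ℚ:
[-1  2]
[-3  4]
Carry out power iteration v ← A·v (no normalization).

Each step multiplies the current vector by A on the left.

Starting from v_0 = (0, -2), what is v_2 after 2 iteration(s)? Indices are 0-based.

v_0 = (0, -2).
v_1 = A·v_0 = (-4, -8).
v_2 = A·v_1 = (-12, -20).

v_2 = (-12, -20)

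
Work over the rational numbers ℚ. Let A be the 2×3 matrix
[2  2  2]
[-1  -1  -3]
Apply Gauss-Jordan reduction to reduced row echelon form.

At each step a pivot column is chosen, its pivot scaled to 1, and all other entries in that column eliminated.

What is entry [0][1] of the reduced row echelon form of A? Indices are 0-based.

[1] R0 /= 2  ⇒  (1, 1, 1)
     R1 -= -1·R0  ⇒  (0, 0, -2)
column 1 empty below row 1
[2] R1 /= -2  ⇒  (0, 0, 1)
     R0 -= 1·R1  ⇒  (1, 1, 0)

M[0][1] = 1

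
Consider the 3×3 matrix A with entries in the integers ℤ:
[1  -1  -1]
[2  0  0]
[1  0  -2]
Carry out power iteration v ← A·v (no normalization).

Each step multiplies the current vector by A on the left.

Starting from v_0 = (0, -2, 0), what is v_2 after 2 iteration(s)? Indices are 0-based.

v_2 = (2, 4, 2)

v_0 = (0, -2, 0).
v_1 = A·v_0 = (2, 0, 0).
v_2 = A·v_1 = (2, 4, 2).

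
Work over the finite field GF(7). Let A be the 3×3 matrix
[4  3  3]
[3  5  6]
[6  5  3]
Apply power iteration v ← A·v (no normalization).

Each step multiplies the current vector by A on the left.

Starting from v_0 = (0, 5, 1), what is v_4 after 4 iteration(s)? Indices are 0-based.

v_0 = (0, 5, 1).
v_1 = A·v_0 = (4, 3, 0).
v_2 = A·v_1 = (4, 6, 4).
v_3 = A·v_2 = (4, 3, 3).
v_4 = A·v_3 = (6, 3, 6).

v_4 = (6, 3, 6)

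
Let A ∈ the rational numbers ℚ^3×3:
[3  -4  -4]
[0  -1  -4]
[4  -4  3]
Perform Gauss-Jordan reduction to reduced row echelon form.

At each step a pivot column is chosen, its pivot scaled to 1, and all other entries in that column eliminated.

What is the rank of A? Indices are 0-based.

rank = 3

pivot(0,0)=3: scale R0 → (1, -4/3, -4/3)
  clear (2,0): R2 −= (4)R0 → (0, 4/3, 25/3)
pivot(1,1)=-1: scale R1 → (0, 1, 4)
  clear (0,1): R0 −= (-4/3)R1 → (1, 0, 4)
  clear (2,1): R2 −= (4/3)R1 → (0, 0, 3)
pivot(2,2)=3: scale R2 → (0, 0, 1)
  clear (0,2): R0 −= (4)R2 → (1, 0, 0)
  clear (1,2): R1 −= (4)R2 → (0, 1, 0)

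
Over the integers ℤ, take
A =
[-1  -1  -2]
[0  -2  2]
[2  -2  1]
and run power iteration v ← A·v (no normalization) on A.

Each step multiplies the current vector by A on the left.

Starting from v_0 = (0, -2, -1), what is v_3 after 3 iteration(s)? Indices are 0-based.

v_3 = (-4, 10, -21)

v_0 = (0, -2, -1).
v_1 = A·v_0 = (4, 2, 3).
v_2 = A·v_1 = (-12, 2, 7).
v_3 = A·v_2 = (-4, 10, -21).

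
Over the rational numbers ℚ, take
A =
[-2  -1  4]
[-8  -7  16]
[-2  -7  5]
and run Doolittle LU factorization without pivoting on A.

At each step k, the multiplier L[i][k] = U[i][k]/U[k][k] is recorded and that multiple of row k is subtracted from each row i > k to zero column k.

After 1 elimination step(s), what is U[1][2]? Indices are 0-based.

U[1][2] = 0

k=0: U[0][0]=-2
  eliminate (1,0): mult=4, new row 1: (0, -3, 0); set L[1][0]=4
  eliminate (2,0): mult=1, new row 2: (0, -6, 1); set L[2][0]=1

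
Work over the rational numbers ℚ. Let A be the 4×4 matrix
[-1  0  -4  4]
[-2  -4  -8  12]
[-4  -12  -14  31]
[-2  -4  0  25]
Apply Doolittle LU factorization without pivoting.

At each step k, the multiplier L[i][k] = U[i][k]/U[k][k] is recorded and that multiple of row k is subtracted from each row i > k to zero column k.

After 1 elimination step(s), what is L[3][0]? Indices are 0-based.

[col 0] pivot -1
  R1 -= 2*R0 → (0, -4, 0, 4)  (L[1][0] := 2)
  R2 -= 4*R0 → (0, -12, 2, 15)  (L[2][0] := 4)
  R3 -= 2*R0 → (0, -4, 8, 17)  (L[3][0] := 2)

L[3][0] = 2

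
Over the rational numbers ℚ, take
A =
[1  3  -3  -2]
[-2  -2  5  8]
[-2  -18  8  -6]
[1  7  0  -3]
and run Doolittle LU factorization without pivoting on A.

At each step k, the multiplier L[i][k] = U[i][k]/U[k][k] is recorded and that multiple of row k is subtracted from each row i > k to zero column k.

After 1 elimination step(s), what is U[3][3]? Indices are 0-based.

U[3][3] = -1

[col 0] pivot 1
  R1 -= -2*R0 → (0, 4, -1, 4)  (L[1][0] := -2)
  R2 -= -2*R0 → (0, -12, 2, -10)  (L[2][0] := -2)
  R3 -= 1*R0 → (0, 4, 3, -1)  (L[3][0] := 1)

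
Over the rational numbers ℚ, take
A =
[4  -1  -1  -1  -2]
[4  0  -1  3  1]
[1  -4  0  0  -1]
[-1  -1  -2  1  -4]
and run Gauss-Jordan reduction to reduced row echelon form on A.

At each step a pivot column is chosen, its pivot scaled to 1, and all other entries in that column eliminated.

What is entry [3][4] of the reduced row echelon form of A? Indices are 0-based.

pivot(0,0)=4: scale R0 → (1, -1/4, -1/4, -1/4, -1/2)
  clear (1,0): R1 −= (4)R0 → (0, 1, 0, 4, 3)
  clear (2,0): R2 −= (1)R0 → (0, -15/4, 1/4, 1/4, -1/2)
  clear (3,0): R3 −= (-1)R0 → (0, -5/4, -9/4, 3/4, -9/2)
pivot(1,1)=1: scale R1 → (0, 1, 0, 4, 3)
  clear (0,1): R0 −= (-1/4)R1 → (1, 0, -1/4, 3/4, 1/4)
  clear (2,1): R2 −= (-15/4)R1 → (0, 0, 1/4, 61/4, 43/4)
  clear (3,1): R3 −= (-5/4)R1 → (0, 0, -9/4, 23/4, -3/4)
pivot(2,2)=1/4: scale R2 → (0, 0, 1, 61, 43)
  clear (0,2): R0 −= (-1/4)R2 → (1, 0, 0, 16, 11)
  clear (3,2): R3 −= (-9/4)R2 → (0, 0, 0, 143, 96)
pivot(3,3)=143: scale R3 → (0, 0, 0, 1, 96/143)
  clear (0,3): R0 −= (16)R3 → (1, 0, 0, 0, 37/143)
  clear (1,3): R1 −= (4)R3 → (0, 1, 0, 0, 45/143)
  clear (2,3): R2 −= (61)R3 → (0, 0, 1, 0, 293/143)

M[3][4] = 96/143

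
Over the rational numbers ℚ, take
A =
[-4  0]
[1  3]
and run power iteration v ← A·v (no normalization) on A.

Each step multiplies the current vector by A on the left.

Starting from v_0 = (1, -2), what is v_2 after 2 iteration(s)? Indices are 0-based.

v_0 = (1, -2).
v_1 = A·v_0 = (-4, -5).
v_2 = A·v_1 = (16, -19).

v_2 = (16, -19)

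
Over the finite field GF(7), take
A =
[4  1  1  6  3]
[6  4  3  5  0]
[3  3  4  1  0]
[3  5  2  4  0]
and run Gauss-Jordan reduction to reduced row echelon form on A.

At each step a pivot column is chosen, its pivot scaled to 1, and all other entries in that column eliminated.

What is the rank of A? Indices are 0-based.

[1] R0 /= 4  ⇒  (1, 2, 2, 5, 6)
     R1 -= 6·R0  ⇒  (0, 6, 5, 3, 6)
     R2 -= 3·R0  ⇒  (0, 4, 5, 0, 3)
     R3 -= 3·R0  ⇒  (0, 6, 3, 3, 3)
[2] R1 /= 6  ⇒  (0, 1, 2, 4, 1)
     R0 -= 2·R1  ⇒  (1, 0, 5, 4, 4)
     R2 -= 4·R1  ⇒  (0, 0, 4, 5, 6)
     R3 -= 6·R1  ⇒  (0, 0, 5, 0, 4)
[3] R2 /= 4  ⇒  (0, 0, 1, 3, 5)
     R0 -= 5·R2  ⇒  (1, 0, 0, 3, 0)
     R1 -= 2·R2  ⇒  (0, 1, 0, 5, 5)
     R3 -= 5·R2  ⇒  (0, 0, 0, 6, 0)
[4] R3 /= 6  ⇒  (0, 0, 0, 1, 0)
     R0 -= 3·R3  ⇒  (1, 0, 0, 0, 0)
     R1 -= 5·R3  ⇒  (0, 1, 0, 0, 5)
     R2 -= 3·R3  ⇒  (0, 0, 1, 0, 5)

rank = 4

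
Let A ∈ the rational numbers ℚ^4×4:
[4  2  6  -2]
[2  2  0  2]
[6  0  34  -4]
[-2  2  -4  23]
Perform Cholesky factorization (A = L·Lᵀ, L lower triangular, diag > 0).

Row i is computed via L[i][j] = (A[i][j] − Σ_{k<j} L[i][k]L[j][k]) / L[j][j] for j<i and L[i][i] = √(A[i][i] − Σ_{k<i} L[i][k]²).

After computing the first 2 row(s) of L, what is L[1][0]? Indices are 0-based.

Step 1: L[0][0] = √(4) = 2.
  L[1][0] = (2) / L[0][0] = 1.
Step 2: L[1][1] = √(1) = 1.

L[1][0] = 1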